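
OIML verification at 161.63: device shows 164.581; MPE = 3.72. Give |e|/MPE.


e = indication - reference = 164.581 - 161.63 = 2.9510
|e| = 2.9510
ratio = |e| / MPE = 2.9510 / 3.72
ratio = 0.7933

0.7933


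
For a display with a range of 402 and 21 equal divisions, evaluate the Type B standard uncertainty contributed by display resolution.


resolution = range / divisions
resolution = 402 / 21 = 19.142857
u_res = resolution / (2*sqrt(3))
u_res = 19.142857 / 3.4641016
u_res = 5.5261

5.5261


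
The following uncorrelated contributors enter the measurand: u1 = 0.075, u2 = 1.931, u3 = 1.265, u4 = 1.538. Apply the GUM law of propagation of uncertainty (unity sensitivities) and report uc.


uc = sqrt(0.075^2 + 1.931^2 + 1.265^2 + 1.538^2)
uc = sqrt(7.700055)
uc = 2.7749

2.7749


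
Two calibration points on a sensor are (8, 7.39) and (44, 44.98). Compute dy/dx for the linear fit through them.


slope = (y2 - y1) / (x2 - x1)
= (44.98 - 7.39) / (44 - 8)
= 37.5900 / 36
= 1.0442

1.0442


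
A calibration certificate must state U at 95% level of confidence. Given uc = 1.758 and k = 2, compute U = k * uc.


U = k * uc
U = 2 * 1.758
U = 3.5160

3.5160


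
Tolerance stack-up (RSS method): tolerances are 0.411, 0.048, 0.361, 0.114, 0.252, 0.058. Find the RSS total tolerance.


RSS = sqrt(0.411^2 + 0.048^2 + 0.361^2 + 0.114^2 + 0.252^2 + 0.058^2)
= sqrt(0.38141)
= 0.6176

0.6176


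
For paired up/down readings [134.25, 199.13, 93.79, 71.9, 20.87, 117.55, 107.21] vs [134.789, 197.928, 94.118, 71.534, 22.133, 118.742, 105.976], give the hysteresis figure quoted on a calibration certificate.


|134.25 - 134.789| = 0.5390
|199.13 - 197.928| = 1.2020
|93.79 - 94.118| = 0.3280
|71.9 - 71.534| = 0.3660
|20.87 - 22.133| = 1.2630
|117.55 - 118.742| = 1.1920
|107.21 - 105.976| = 1.2340
hysteresis = max(diffs) = 1.2630

1.2630


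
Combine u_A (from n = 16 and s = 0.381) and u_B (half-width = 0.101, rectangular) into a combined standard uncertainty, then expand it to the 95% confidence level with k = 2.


u_A = s / sqrt(n) = 0.381 / sqrt(16) = 0.09525
u_B = half_width / sqrt(3) = 0.101 / sqrt(3) = 0.058312377
uc = sqrt(u_A^2 + u_B^2) = sqrt(0.09525^2 + 0.058312377^2) = 0.11168212
U = k * uc = 2 * 0.11168212
U = 0.2234

0.2234


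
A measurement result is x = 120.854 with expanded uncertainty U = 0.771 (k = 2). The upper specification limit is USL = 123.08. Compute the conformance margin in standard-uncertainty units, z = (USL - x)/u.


u = U / k = 0.771 / 2 = 0.3855
margin = |USL - x| = |123.08 - 120.854| = 2.226
z = margin / u = 2.226 / 0.3855
z = 5.7743

5.7743


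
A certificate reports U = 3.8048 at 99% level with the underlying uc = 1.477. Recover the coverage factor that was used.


k = U / uc
k = 3.8048 / 1.477
k = 2.576

2.576


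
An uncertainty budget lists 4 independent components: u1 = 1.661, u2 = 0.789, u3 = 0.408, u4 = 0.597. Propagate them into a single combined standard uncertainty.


uc = sqrt(1.661^2 + 0.789^2 + 0.408^2 + 0.597^2)
uc = sqrt(3.904315)
uc = 1.9759

1.9759


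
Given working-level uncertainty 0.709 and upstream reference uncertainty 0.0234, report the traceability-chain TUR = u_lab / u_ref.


TUR = u_lab / u_ref
= 0.709 / 0.0234
= 30.2991

30.2991


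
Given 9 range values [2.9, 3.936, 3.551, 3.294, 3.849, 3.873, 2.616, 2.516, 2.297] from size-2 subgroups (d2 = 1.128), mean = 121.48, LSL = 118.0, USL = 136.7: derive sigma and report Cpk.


R_bar = (2.9 + 3.936 + 3.551 + 3.294 + 3.849 + 3.873 + 2.616 + 2.516 + 2.297) / 9 = 3.2035556
sigma = R_bar / d2 = 3.2035556 / 1.128 = 2.8400316
Cp = (USL - LSL)/(6*sigma) = (136.7 - 118.0)/(6*2.8400316) = 1.0974
Cpu = (136.7 - 121.48)/(3*2.8400316) = 1.7864
Cpl = (121.48 - 118.0)/(3*2.8400316) = 0.4084
Cpk = min(Cpu, Cpl) = 0.4084

0.4084


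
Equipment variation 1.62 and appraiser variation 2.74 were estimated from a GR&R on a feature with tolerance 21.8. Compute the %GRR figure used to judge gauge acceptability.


GRR = sqrt(EV^2 + AV^2) = sqrt(1.62^2 + 2.74^2) = 3.1830803
%GRR = GRR / tol * 100 = 3.1830803 / 21.8 * 100
%GRR = 14.6013

14.6013


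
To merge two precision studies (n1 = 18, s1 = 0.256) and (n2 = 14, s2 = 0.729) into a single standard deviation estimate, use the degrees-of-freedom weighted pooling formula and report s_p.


s_p = sqrt(((n1-1)*s1^2 + (n2-1)*s2^2) / (n1+n2-2))
numerator = (18-1)*0.256^2 + (14-1)*0.729^2 = 1.114112 + 6.908733 = 8.022845
denominator = 18 + 14 - 2 = 30
s_p^2 = 8.022845 / 30 = 0.26742817
s_p = sqrt(0.26742817) = 0.5171

0.5171


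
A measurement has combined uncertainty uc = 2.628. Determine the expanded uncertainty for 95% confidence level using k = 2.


U = k * uc
U = 2 * 2.628
U = 5.2560

5.2560


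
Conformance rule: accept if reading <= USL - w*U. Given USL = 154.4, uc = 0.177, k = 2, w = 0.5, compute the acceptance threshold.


U = k * uc = 2 * 0.177 = 0.354
guard band g = w * U = 0.5 * 0.354 = 0.177
AL = USL - g = 154.4 - 0.177
AL = 154.2230

154.2230


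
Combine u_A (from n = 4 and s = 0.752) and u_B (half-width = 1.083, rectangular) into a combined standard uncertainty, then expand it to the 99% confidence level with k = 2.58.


u_A = s / sqrt(n) = 0.752 / sqrt(4) = 0.376
u_B = half_width / sqrt(3) = 1.083 / sqrt(3) = 0.62527034
uc = sqrt(u_A^2 + u_B^2) = sqrt(0.376^2 + 0.62527034^2) = 0.72961565
U = k * uc = 2.58 * 0.72961565
U = 1.8824

1.8824


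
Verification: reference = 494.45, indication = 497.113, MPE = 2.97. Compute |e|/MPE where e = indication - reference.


e = indication - reference = 497.113 - 494.45 = 2.6630
|e| = 2.6630
ratio = |e| / MPE = 2.6630 / 2.97
ratio = 0.8966

0.8966


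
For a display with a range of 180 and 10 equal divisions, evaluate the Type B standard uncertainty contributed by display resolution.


resolution = range / divisions
resolution = 180 / 10 = 18
u_res = resolution / (2*sqrt(3))
u_res = 18 / 3.4641016
u_res = 5.1962

5.1962


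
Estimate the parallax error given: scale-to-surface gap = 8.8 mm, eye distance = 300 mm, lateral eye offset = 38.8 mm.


error = h * offset / d
= 8.8 * 38.8 / 300
= 1.1381

1.1381


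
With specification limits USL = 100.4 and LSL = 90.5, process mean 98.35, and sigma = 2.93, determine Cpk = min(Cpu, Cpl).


Cpu = (USL - mean) / (3*sigma) = (100.4 - 98.35) / (3*2.93) = 0.2332
Cpl = (mean - LSL) / (3*sigma) = (98.35 - 90.5) / (3*2.93) = 0.8931
Cpk = min(Cpu, Cpl) = 0.2332

0.2332


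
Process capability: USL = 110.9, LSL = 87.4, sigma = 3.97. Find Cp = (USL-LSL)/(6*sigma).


Cp = (USL - LSL) / (6 * sigma)
= (110.9 - 87.4) / (6 * 3.97)
= 23.5000 / 23.8200
= 0.9866

0.9866


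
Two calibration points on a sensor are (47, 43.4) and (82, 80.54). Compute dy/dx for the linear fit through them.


slope = (y2 - y1) / (x2 - x1)
= (80.54 - 43.4) / (82 - 47)
= 37.1400 / 35
= 1.0611

1.0611


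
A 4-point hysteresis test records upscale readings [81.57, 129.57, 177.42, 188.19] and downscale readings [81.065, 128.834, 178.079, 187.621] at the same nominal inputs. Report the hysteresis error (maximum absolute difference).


|81.57 - 81.065| = 0.5050
|129.57 - 128.834| = 0.7360
|177.42 - 178.079| = 0.6590
|188.19 - 187.621| = 0.5690
hysteresis = max(diffs) = 0.7360

0.7360


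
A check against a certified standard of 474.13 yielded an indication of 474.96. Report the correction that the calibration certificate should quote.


Correction = standard - reading
= 474.13 - 474.96
= -0.8300

-0.8300


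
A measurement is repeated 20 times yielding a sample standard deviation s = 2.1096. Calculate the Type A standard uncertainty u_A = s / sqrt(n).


u_A = s / sqrt(n)
u_A = 2.1096 / sqrt(20)
u_A = 2.1096 / 4.472136
u_A = 0.4717

0.4717


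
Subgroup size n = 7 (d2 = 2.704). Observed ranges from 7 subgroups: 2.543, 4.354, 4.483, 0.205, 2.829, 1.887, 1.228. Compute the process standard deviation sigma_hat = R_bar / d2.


R_bar = (2.543 + 4.354 + 4.483 + 0.205 + 2.829 + 1.887 + 1.228) / 7
R_bar = 17.529 / 7 = 2.5041429
sigma_hat = R_bar / d2 = 2.5041429 / 2.704 = 0.9261

0.9261


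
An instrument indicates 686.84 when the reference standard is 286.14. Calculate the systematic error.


Systematic error = measured - true
= 686.84 - 286.14
= 400.7000

400.7000


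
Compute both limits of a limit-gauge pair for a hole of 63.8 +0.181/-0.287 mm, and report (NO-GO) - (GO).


GO = nominal - lower_tol (smallest hole = maximum material condition)
GO = 63.8 - 0.287 = 63.513
NO-GO = nominal + upper_tol (largest hole = least material condition)
NO-GO = 63.8 + 0.181 = 63.981
spread = NO-GO - GO = 63.981 - 63.513 = 0.4680

0.4680


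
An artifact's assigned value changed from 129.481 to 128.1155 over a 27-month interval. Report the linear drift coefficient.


rate = (v2 - v1) / months
= (128.1155 - 129.481) / 27
= -1.3655 / 27
= -0.0506

-0.0506


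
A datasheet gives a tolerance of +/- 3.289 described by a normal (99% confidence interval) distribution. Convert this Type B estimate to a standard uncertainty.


u_B = half_width / 2.576
u_B = 3.289 / 2.576
u_B = 1.2768

1.2768


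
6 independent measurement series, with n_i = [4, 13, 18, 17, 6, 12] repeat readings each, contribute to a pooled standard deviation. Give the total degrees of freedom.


nu = sum_i (n_i - 1)
nu = ((4 - 1) + (13 - 1) + (18 - 1) + (17 - 1) + (6 - 1) + (12 - 1))
nu = 3 + 12 + 17 + 16 + 5 + 11
nu = 64

64


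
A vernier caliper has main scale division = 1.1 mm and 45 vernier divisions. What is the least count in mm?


LC = MSD / n_div
= 1.1 / 45
= 0.0244

0.0244


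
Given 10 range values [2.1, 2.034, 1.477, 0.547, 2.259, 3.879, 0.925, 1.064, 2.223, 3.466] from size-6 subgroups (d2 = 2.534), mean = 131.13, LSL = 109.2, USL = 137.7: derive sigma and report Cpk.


R_bar = (2.1 + 2.034 + 1.477 + 0.547 + 2.259 + 3.879 + 0.925 + 1.064 + 2.223 + 3.466) / 10 = 1.9974
sigma = R_bar / d2 = 1.9974 / 2.534 = 0.78823994
Cp = (USL - LSL)/(6*sigma) = (137.7 - 109.2)/(6*0.78823994) = 6.0261
Cpu = (137.7 - 131.13)/(3*0.78823994) = 2.7783
Cpl = (131.13 - 109.2)/(3*0.78823994) = 9.2738
Cpk = min(Cpu, Cpl) = 2.7783

2.7783


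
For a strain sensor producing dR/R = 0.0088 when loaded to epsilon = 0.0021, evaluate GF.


GF = (dR/R) / epsilon
= 0.0088 / 0.0021
= 4.1905

4.1905


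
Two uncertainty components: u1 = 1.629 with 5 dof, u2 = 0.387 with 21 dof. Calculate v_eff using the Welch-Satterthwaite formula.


uc = sqrt(u1^2 + u2^2) = sqrt(1.629^2 + 0.387^2) = 1.6743387
v_eff = uc^4 / (u1^4/v1 + u2^4/v2)
= 1.6743387^4 / (1.629^4/5 + 0.387^4/21)
= 7.8591081 / 1.4094302
v_eff = 5.5761

5.5761


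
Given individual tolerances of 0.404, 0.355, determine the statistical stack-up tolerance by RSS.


RSS = sqrt(0.404^2 + 0.355^2)
= sqrt(0.289241)
= 0.5378

0.5378


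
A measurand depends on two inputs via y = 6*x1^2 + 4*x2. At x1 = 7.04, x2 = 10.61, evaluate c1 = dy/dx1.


y = 6*x1^2 + 4*x2
dy/dx1 = 2*6*x1
Evaluate at x1 = 7.04: c1 = 12 * 7.04
c1 = 84.4800

84.4800


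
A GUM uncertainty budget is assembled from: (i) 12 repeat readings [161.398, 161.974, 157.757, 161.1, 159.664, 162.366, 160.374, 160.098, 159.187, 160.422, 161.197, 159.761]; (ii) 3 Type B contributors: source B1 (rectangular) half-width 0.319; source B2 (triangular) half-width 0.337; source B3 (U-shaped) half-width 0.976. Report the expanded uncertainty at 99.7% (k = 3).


mean = (161.398 + 161.974 + 157.757 + 161.1 + 159.664 + 162.366 + 160.374 + 160.098 + 159.187 + 160.422 + 161.197 + 159.761) / 12 = 160.4415
s = sqrt(sum((x - mean)^2)/(n-1)) = 1.2771551
u_A = s / sqrt(n) = 1.2771551 / sqrt(12) = 0.36868292
u_B1 = 0.319 / sqrt(3) = 0.18417474
u_B2 = 0.337 / sqrt(6) = 0.13757967
u_B3 = 0.976 / sqrt(2) = 0.69013622
uc = sqrt(0.36868292^2 + 0.18417474^2 + 0.13757967^2 + 0.69013622^2) = 0.81551432
U = k * uc = 3 * 0.81551432
U = 2.4465

2.4465


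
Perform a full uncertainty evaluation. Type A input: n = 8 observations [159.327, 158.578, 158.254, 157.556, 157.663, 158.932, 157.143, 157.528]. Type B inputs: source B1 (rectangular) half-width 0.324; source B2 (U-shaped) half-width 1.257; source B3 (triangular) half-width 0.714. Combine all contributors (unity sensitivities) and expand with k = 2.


mean = (159.327 + 158.578 + 158.254 + 157.556 + 157.663 + 158.932 + 157.143 + 157.528) / 8 = 158.122625
s = sqrt(sum((x - mean)^2)/(n-1)) = 0.77236149
u_A = s / sqrt(n) = 0.77236149 / sqrt(8) = 0.27307102
u_B1 = 0.324 / sqrt(3) = 0.18706149
u_B2 = 1.257 / sqrt(2) = 0.88883322
u_B3 = 0.714 / sqrt(6) = 0.29148928
uc = sqrt(0.27307102^2 + 0.18706149^2 + 0.88883322^2 + 0.29148928^2) = 0.99224507
U = k * uc = 2 * 0.99224507
U = 1.9845

1.9845


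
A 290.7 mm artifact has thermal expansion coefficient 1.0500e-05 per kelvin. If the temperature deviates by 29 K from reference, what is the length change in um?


dL = L * alpha * dT
= 290.7 * 1.0500e-05 * 29
= 0.0885181 mm
dL_um = 0.0885181 * 1000 = 88.5181 um

88.5181


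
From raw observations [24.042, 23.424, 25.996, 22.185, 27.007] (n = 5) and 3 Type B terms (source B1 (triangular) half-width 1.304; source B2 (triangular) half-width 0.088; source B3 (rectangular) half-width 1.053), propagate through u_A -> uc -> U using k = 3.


mean = (24.042 + 23.424 + 25.996 + 22.185 + 27.007) / 5 = 24.5308
s = sqrt(sum((x - mean)^2)/(n-1)) = 1.9522479
u_A = s / sqrt(n) = 1.9522479 / sqrt(5) = 0.8730718
u_B1 = 1.304 / sqrt(6) = 0.53235577
u_B2 = 0.088 / sqrt(6) = 0.03592585
u_B3 = 1.053 / sqrt(3) = 0.60794983
uc = sqrt(0.8730718^2 + 0.53235577^2 + 0.03592585^2 + 0.60794983^2) = 1.1901894
U = k * uc = 3 * 1.1901894
U = 3.5706

3.5706


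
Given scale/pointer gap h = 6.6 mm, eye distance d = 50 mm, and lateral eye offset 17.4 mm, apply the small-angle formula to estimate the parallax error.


error = h * offset / d
= 6.6 * 17.4 / 50
= 2.2968

2.2968


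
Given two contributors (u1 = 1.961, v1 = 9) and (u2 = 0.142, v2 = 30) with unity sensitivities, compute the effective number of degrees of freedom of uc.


uc = sqrt(u1^2 + u2^2) = sqrt(1.961^2 + 0.142^2) = 1.9661345
v_eff = uc^4 / (u1^4/v1 + u2^4/v2)
= 1.9661345^4 / (1.961^4/9 + 0.142^4/30)
= 14.94352 / 1.6431282
v_eff = 9.0946

9.0946


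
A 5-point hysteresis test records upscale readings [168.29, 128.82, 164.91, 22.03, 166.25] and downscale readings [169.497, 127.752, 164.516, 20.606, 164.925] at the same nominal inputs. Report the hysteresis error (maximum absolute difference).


|168.29 - 169.497| = 1.2070
|128.82 - 127.752| = 1.0680
|164.91 - 164.516| = 0.3940
|22.03 - 20.606| = 1.4240
|166.25 - 164.925| = 1.3250
hysteresis = max(diffs) = 1.4240

1.4240


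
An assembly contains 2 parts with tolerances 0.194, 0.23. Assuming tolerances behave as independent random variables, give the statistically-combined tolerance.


RSS = sqrt(0.194^2 + 0.23^2)
= sqrt(0.090536)
= 0.3009

0.3009


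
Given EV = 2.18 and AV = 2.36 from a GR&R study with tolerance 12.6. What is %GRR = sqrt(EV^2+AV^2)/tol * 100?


GRR = sqrt(EV^2 + AV^2) = sqrt(2.18^2 + 2.36^2) = 3.212787
%GRR = GRR / tol * 100 = 3.212787 / 12.6 * 100
%GRR = 25.4983

25.4983


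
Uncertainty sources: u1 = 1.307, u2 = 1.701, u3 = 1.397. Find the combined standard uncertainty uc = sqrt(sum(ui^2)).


uc = sqrt(1.307^2 + 1.701^2 + 1.397^2)
uc = sqrt(6.553259)
uc = 2.5599

2.5599


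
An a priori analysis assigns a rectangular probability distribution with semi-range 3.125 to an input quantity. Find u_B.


u_B = half_width / sqrt(3)
u_B = 3.125 / 1.7320508
u_B = 1.8042

1.8042


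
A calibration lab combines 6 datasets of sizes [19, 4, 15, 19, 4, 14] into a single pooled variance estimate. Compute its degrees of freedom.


nu = sum_i (n_i - 1)
nu = ((19 - 1) + (4 - 1) + (15 - 1) + (19 - 1) + (4 - 1) + (14 - 1))
nu = 18 + 3 + 14 + 18 + 3 + 13
nu = 69

69


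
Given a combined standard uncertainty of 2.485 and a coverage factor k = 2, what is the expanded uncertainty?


U = k * uc
U = 2 * 2.485
U = 4.9700

4.9700


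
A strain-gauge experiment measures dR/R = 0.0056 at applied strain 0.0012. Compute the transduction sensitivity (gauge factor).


GF = (dR/R) / epsilon
= 0.0056 / 0.0012
= 4.6667

4.6667


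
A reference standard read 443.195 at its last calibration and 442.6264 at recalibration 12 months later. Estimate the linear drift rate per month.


rate = (v2 - v1) / months
= (442.6264 - 443.195) / 12
= -0.5686 / 12
= -0.0474

-0.0474


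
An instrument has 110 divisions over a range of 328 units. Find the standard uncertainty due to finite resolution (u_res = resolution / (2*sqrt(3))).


resolution = range / divisions
resolution = 328 / 110 = 2.9818182
u_res = resolution / (2*sqrt(3))
u_res = 2.9818182 / 3.4641016
u_res = 0.8608

0.8608


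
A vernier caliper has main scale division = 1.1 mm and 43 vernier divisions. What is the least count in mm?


LC = MSD / n_div
= 1.1 / 43
= 0.0256

0.0256


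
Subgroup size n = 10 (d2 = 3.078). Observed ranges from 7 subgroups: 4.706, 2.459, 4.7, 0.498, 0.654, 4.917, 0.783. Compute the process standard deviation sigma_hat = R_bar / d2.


R_bar = (4.706 + 2.459 + 4.7 + 0.498 + 0.654 + 4.917 + 0.783) / 7
R_bar = 18.717 / 7 = 2.6738571
sigma_hat = R_bar / d2 = 2.6738571 / 3.078 = 0.8687

0.8687


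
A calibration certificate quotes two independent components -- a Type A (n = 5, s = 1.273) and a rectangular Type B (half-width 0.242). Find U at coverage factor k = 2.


u_A = s / sqrt(n) = 1.273 / sqrt(5) = 0.56930291
u_B = half_width / sqrt(3) = 0.242 / sqrt(3) = 0.13971877
uc = sqrt(u_A^2 + u_B^2) = sqrt(0.56930291^2 + 0.13971877^2) = 0.58619718
U = k * uc = 2 * 0.58619718
U = 1.1724

1.1724


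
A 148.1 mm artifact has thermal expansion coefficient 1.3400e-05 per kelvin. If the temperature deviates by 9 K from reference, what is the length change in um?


dL = L * alpha * dT
= 148.1 * 1.3400e-05 * 9
= 0.0178609 mm
dL_um = 0.0178609 * 1000 = 17.8609 um

17.8609


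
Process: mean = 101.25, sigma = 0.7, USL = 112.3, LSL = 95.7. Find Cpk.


Cpu = (USL - mean) / (3*sigma) = (112.3 - 101.25) / (3*0.7) = 5.2619
Cpl = (mean - LSL) / (3*sigma) = (101.25 - 95.7) / (3*0.7) = 2.6429
Cpk = min(Cpu, Cpl) = 2.6429

2.6429


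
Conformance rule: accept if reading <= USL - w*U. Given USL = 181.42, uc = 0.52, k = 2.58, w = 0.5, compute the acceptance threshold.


U = k * uc = 2.58 * 0.52 = 1.3416
guard band g = w * U = 0.5 * 1.3416 = 0.6708
AL = USL - g = 181.42 - 0.6708
AL = 180.7492

180.7492


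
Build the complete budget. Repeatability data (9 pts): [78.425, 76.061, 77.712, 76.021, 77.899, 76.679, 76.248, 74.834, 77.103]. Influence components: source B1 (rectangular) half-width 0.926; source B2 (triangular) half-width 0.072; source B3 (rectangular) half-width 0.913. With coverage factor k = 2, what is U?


mean = (78.425 + 76.061 + 77.712 + 76.021 + 77.899 + 76.679 + 76.248 + 74.834 + 77.103) / 9 = 76.77577778
s = sqrt(sum((x - mean)^2)/(n-1)) = 1.1238417
u_A = s / sqrt(n) = 1.1238417 / sqrt(9) = 0.3746139
u_B1 = 0.926 / sqrt(3) = 0.53462635
u_B2 = 0.072 / sqrt(6) = 0.029393877
u_B3 = 0.913 / sqrt(3) = 0.5271208
uc = sqrt(0.3746139^2 + 0.53462635^2 + 0.029393877^2 + 0.5271208^2) = 0.83957206
U = k * uc = 2 * 0.83957206
U = 1.6791

1.6791


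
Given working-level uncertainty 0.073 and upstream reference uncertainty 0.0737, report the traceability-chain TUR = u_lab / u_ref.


TUR = u_lab / u_ref
= 0.073 / 0.0737
= 0.9905

0.9905


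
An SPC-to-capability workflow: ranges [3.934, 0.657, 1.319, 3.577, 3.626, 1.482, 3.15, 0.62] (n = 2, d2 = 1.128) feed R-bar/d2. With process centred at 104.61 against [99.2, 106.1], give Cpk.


R_bar = (3.934 + 0.657 + 1.319 + 3.577 + 3.626 + 1.482 + 3.15 + 0.62) / 8 = 2.295625
sigma = R_bar / d2 = 2.295625 / 1.128 = 2.0351285
Cp = (USL - LSL)/(6*sigma) = (106.1 - 99.2)/(6*2.0351285) = 0.5651
Cpu = (106.1 - 104.61)/(3*2.0351285) = 0.2440
Cpl = (104.61 - 99.2)/(3*2.0351285) = 0.8861
Cpk = min(Cpu, Cpl) = 0.2440

0.2440


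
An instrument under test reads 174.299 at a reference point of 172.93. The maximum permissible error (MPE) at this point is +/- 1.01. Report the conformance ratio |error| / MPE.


e = indication - reference = 174.299 - 172.93 = 1.3690
|e| = 1.3690
ratio = |e| / MPE = 1.3690 / 1.01
ratio = 1.3554

1.3554


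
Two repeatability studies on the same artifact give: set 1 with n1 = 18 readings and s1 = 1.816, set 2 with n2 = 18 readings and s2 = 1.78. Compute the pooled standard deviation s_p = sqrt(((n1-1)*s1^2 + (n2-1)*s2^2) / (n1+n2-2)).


s_p = sqrt(((n1-1)*s1^2 + (n2-1)*s2^2) / (n1+n2-2))
numerator = (18-1)*1.816^2 + (18-1)*1.78^2 = 56.063552 + 53.8628 = 109.92635
denominator = 18 + 18 - 2 = 34
s_p^2 = 109.92635 / 34 = 3.2331279
s_p = sqrt(3.2331279) = 1.7981

1.7981


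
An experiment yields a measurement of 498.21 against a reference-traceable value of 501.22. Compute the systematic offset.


Systematic error = measured - true
= 498.21 - 501.22
= -3.0100

-3.0100


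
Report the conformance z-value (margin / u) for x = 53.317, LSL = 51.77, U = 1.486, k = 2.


u = U / k = 1.486 / 2 = 0.743
margin = |LSL - x| = |51.77 - 53.317| = 1.547
z = margin / u = 1.547 / 0.743
z = 2.0821

2.0821


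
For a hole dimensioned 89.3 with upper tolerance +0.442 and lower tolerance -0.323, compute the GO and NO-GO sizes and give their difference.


GO = nominal - lower_tol (smallest hole = maximum material condition)
GO = 89.3 - 0.323 = 88.977
NO-GO = nominal + upper_tol (largest hole = least material condition)
NO-GO = 89.3 + 0.442 = 89.742
spread = NO-GO - GO = 89.742 - 88.977 = 0.7650

0.7650


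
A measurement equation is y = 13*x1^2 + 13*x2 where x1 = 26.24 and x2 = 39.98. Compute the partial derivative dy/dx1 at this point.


y = 13*x1^2 + 13*x2
dy/dx1 = 2*13*x1
Evaluate at x1 = 26.24: c1 = 26 * 26.24
c1 = 682.2400

682.2400


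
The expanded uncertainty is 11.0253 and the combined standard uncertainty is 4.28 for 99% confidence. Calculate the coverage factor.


k = U / uc
k = 11.0253 / 4.28
k = 2.576

2.576


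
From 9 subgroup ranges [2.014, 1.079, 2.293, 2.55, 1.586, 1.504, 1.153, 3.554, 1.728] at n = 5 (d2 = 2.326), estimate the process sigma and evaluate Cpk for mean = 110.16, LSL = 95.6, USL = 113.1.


R_bar = (2.014 + 1.079 + 2.293 + 2.55 + 1.586 + 1.504 + 1.153 + 3.554 + 1.728) / 9 = 1.9401111
sigma = R_bar / d2 = 1.9401111 / 2.326 = 0.83409764
Cp = (USL - LSL)/(6*sigma) = (113.1 - 95.6)/(6*0.83409764) = 3.4968
Cpu = (113.1 - 110.16)/(3*0.83409764) = 1.1749
Cpl = (110.16 - 95.6)/(3*0.83409764) = 5.8187
Cpk = min(Cpu, Cpl) = 1.1749

1.1749


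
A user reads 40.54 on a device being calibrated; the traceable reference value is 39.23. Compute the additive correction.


Correction = standard - reading
= 39.23 - 40.54
= -1.3100

-1.3100


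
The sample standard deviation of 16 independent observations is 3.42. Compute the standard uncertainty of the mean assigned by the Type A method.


u_A = s / sqrt(n)
u_A = 3.42 / sqrt(16)
u_A = 3.42 / 4
u_A = 0.8550

0.8550


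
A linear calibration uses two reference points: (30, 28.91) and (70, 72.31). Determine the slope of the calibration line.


slope = (y2 - y1) / (x2 - x1)
= (72.31 - 28.91) / (70 - 30)
= 43.4000 / 40
= 1.0850

1.0850


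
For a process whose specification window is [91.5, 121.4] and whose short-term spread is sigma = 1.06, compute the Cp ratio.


Cp = (USL - LSL) / (6 * sigma)
= (121.4 - 91.5) / (6 * 1.06)
= 29.9000 / 6.3600
= 4.7013

4.7013


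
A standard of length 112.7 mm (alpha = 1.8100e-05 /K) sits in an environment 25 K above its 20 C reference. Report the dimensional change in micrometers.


dL = L * alpha * dT
= 112.7 * 1.8100e-05 * 25
= 0.0509967 mm
dL_um = 0.0509967 * 1000 = 50.9967 um

50.9967


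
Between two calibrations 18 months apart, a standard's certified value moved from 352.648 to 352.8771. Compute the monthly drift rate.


rate = (v2 - v1) / months
= (352.8771 - 352.648) / 18
= 0.2291 / 18
= 0.0127

0.0127


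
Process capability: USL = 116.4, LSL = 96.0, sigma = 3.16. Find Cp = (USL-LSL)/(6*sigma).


Cp = (USL - LSL) / (6 * sigma)
= (116.4 - 96.0) / (6 * 3.16)
= 20.4000 / 18.9600
= 1.0759

1.0759


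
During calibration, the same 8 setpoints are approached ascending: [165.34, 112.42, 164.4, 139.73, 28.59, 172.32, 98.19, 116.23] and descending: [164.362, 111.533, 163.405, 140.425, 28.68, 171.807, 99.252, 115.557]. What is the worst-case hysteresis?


|165.34 - 164.362| = 0.9780
|112.42 - 111.533| = 0.8870
|164.4 - 163.405| = 0.9950
|139.73 - 140.425| = 0.6950
|28.59 - 28.68| = 0.0900
|172.32 - 171.807| = 0.5130
|98.19 - 99.252| = 1.0620
|116.23 - 115.557| = 0.6730
hysteresis = max(diffs) = 1.0620

1.0620


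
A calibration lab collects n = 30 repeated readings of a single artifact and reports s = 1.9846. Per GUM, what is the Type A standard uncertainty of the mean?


u_A = s / sqrt(n)
u_A = 1.9846 / sqrt(30)
u_A = 1.9846 / 5.4772256
u_A = 0.3623

0.3623


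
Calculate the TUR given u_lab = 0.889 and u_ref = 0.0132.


TUR = u_lab / u_ref
= 0.889 / 0.0132
= 67.3485

67.3485


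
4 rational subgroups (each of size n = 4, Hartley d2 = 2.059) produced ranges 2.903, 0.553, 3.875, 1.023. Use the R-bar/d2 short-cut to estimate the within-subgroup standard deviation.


R_bar = (2.903 + 0.553 + 3.875 + 1.023) / 4
R_bar = 8.354 / 4 = 2.0885
sigma_hat = R_bar / d2 = 2.0885 / 2.059 = 1.0143

1.0143


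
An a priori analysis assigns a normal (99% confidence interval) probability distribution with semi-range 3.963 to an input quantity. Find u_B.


u_B = half_width / 2.576
u_B = 3.963 / 2.576
u_B = 1.5384

1.5384


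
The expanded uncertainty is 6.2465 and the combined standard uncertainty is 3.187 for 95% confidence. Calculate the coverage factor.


k = U / uc
k = 6.2465 / 3.187
k = 1.96

1.96


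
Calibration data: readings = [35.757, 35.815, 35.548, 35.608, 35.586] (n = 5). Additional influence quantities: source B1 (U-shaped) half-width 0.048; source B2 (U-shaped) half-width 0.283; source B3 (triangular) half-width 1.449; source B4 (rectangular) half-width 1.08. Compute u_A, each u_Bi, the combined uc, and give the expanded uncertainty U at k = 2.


mean = (35.757 + 35.815 + 35.548 + 35.608 + 35.586) / 5 = 35.6628
s = sqrt(sum((x - mean)^2)/(n-1)) = 0.11631724
u_A = s / sqrt(n) = 0.11631724 / sqrt(5) = 0.052018651
u_B1 = 0.048 / sqrt(2) = 0.033941125
u_B2 = 0.283 / sqrt(2) = 0.20011122
u_B3 = 1.449 / sqrt(6) = 0.59155177
u_B4 = 1.08 / sqrt(3) = 0.62353829
uc = sqrt(0.052018651^2 + 0.033941125^2 + 0.20011122^2 + 0.59155177^2 + 0.62353829^2) = 0.88466713
U = k * uc = 2 * 0.88466713
U = 1.7693

1.7693


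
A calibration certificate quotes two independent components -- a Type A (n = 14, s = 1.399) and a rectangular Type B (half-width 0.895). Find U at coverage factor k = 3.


u_A = s / sqrt(n) = 1.399 / sqrt(14) = 0.37389848
u_B = half_width / sqrt(3) = 0.895 / sqrt(3) = 0.51672849
uc = sqrt(u_A^2 + u_B^2) = sqrt(0.37389848^2 + 0.51672849^2) = 0.63781534
U = k * uc = 3 * 0.63781534
U = 1.9134

1.9134


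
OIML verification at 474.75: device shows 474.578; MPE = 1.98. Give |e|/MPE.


e = indication - reference = 474.578 - 474.75 = -0.1720
|e| = 0.1720
ratio = |e| / MPE = 0.1720 / 1.98
ratio = 0.0869

0.0869


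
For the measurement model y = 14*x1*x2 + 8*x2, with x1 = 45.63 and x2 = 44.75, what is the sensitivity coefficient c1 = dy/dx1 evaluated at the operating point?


y = 14*x1*x2 + 8*x2
dy/dx1 = 14*x2
Evaluate at x2 = 44.75: c1 = 14 * 44.75
c1 = 626.5000

626.5000


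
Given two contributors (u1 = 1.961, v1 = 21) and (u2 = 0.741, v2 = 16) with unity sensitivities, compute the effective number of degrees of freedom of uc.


uc = sqrt(u1^2 + u2^2) = sqrt(1.961^2 + 0.741^2) = 2.0963306
v_eff = uc^4 / (u1^4/v1 + u2^4/v2)
= 2.0963306^4 / (1.961^4/21 + 0.741^4/16)
= 19.312527 / 0.72303511
v_eff = 26.7104

26.7104


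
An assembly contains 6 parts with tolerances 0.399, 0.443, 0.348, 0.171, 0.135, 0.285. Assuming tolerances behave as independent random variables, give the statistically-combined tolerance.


RSS = sqrt(0.399^2 + 0.443^2 + 0.348^2 + 0.171^2 + 0.135^2 + 0.285^2)
= sqrt(0.605245)
= 0.7780

0.7780


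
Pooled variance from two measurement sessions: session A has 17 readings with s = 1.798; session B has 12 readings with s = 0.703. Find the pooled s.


s_p = sqrt(((n1-1)*s1^2 + (n2-1)*s2^2) / (n1+n2-2))
numerator = (17-1)*1.798^2 + (12-1)*0.703^2 = 51.724864 + 5.436299 = 57.161163
denominator = 17 + 12 - 2 = 27
s_p^2 = 57.161163 / 27 = 2.1170801
s_p = sqrt(2.1170801) = 1.4550

1.4550


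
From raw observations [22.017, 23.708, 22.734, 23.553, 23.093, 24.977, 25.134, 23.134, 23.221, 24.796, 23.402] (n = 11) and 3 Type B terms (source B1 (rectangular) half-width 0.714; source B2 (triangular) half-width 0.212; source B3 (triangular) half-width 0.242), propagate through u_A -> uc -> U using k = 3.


mean = (22.017 + 23.708 + 22.734 + 23.553 + 23.093 + 24.977 + 25.134 + 23.134 + 23.221 + 24.796 + 23.402) / 11 = 23.61536364
s = sqrt(sum((x - mean)^2)/(n-1)) = 0.9799935
u_A = s / sqrt(n) = 0.9799935 / sqrt(11) = 0.29547916
u_B1 = 0.714 / sqrt(3) = 0.41222809
u_B2 = 0.212 / sqrt(6) = 0.086548638
u_B3 = 0.242 / sqrt(6) = 0.098796086
uc = sqrt(0.29547916^2 + 0.41222809^2 + 0.086548638^2 + 0.098796086^2) = 0.52391914
U = k * uc = 3 * 0.52391914
U = 1.5718

1.5718


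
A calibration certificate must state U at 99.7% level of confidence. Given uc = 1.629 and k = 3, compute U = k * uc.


U = k * uc
U = 3 * 1.629
U = 4.8870

4.8870


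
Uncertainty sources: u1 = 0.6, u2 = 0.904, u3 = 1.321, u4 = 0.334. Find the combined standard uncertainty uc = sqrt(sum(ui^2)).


uc = sqrt(0.6^2 + 0.904^2 + 1.321^2 + 0.334^2)
uc = sqrt(3.033813)
uc = 1.7418

1.7418


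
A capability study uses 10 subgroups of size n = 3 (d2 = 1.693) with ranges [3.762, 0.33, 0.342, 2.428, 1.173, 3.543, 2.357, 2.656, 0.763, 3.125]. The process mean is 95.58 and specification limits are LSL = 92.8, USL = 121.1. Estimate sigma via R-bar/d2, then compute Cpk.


R_bar = (3.762 + 0.33 + 0.342 + 2.428 + 1.173 + 3.543 + 2.357 + 2.656 + 0.763 + 3.125) / 10 = 2.0479
sigma = R_bar / d2 = 2.0479 / 1.693 = 1.2096279
Cp = (USL - LSL)/(6*sigma) = (121.1 - 92.8)/(6*1.2096279) = 3.8993
Cpu = (121.1 - 95.58)/(3*1.2096279) = 7.0325
Cpl = (95.58 - 92.8)/(3*1.2096279) = 0.7661
Cpk = min(Cpu, Cpl) = 0.7661

0.7661


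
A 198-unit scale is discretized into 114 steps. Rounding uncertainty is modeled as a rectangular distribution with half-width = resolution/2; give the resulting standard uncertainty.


resolution = range / divisions
resolution = 198 / 114 = 1.7368421
u_res = resolution / (2*sqrt(3))
u_res = 1.7368421 / 3.4641016
u_res = 0.5014

0.5014


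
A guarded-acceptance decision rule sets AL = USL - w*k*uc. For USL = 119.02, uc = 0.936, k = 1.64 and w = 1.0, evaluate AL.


U = k * uc = 1.64 * 0.936 = 1.53504
guard band g = w * U = 1.0 * 1.53504 = 1.53504
AL = USL - g = 119.02 - 1.53504
AL = 117.4850

117.4850


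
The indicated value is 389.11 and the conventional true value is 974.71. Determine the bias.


Systematic error = measured - true
= 389.11 - 974.71
= -585.6000

-585.6000


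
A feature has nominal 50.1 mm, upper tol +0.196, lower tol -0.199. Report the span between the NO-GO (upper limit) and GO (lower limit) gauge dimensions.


GO = nominal - lower_tol (smallest hole = maximum material condition)
GO = 50.1 - 0.199 = 49.901
NO-GO = nominal + upper_tol (largest hole = least material condition)
NO-GO = 50.1 + 0.196 = 50.296
spread = NO-GO - GO = 50.296 - 49.901 = 0.3950

0.3950


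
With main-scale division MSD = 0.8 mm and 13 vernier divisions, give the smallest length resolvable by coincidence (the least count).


LC = MSD / n_div
= 0.8 / 13
= 0.0615

0.0615


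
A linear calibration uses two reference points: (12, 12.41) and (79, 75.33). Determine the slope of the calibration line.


slope = (y2 - y1) / (x2 - x1)
= (75.33 - 12.41) / (79 - 12)
= 62.9200 / 67
= 0.9391

0.9391


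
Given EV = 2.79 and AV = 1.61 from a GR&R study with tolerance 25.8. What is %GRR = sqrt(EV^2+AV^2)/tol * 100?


GRR = sqrt(EV^2 + AV^2) = sqrt(2.79^2 + 1.61^2) = 3.221211
%GRR = GRR / tol * 100 = 3.221211 / 25.8 * 100
%GRR = 12.4853

12.4853


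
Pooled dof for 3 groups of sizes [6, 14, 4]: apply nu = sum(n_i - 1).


nu = sum_i (n_i - 1)
nu = ((6 - 1) + (14 - 1) + (4 - 1))
nu = 5 + 13 + 3
nu = 21

21


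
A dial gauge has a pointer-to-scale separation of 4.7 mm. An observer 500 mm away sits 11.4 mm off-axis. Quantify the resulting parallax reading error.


error = h * offset / d
= 4.7 * 11.4 / 500
= 0.1072

0.1072


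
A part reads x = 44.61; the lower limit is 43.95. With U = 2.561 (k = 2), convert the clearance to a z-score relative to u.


u = U / k = 2.561 / 2 = 1.2805
margin = |LSL - x| = |43.95 - 44.61| = 0.66
z = margin / u = 0.66 / 1.2805
z = 0.5154

0.5154


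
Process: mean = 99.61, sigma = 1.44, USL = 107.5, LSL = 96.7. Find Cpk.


Cpu = (USL - mean) / (3*sigma) = (107.5 - 99.61) / (3*1.44) = 1.8264
Cpl = (mean - LSL) / (3*sigma) = (99.61 - 96.7) / (3*1.44) = 0.6736
Cpk = min(Cpu, Cpl) = 0.6736

0.6736


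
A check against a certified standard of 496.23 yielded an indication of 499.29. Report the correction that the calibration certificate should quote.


Correction = standard - reading
= 496.23 - 499.29
= -3.0600

-3.0600


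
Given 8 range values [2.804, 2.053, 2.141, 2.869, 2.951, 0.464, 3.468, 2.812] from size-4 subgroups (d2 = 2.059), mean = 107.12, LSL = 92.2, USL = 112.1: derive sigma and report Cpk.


R_bar = (2.804 + 2.053 + 2.141 + 2.869 + 2.951 + 0.464 + 3.468 + 2.812) / 8 = 2.44525
sigma = R_bar / d2 = 2.44525 / 2.059 = 1.1875911
Cp = (USL - LSL)/(6*sigma) = (112.1 - 92.2)/(6*1.1875911) = 2.7928
Cpu = (112.1 - 107.12)/(3*1.1875911) = 1.3978
Cpl = (107.12 - 92.2)/(3*1.1875911) = 4.1877
Cpk = min(Cpu, Cpl) = 1.3978

1.3978


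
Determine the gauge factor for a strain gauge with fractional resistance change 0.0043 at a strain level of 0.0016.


GF = (dR/R) / epsilon
= 0.0043 / 0.0016
= 2.6875

2.6875


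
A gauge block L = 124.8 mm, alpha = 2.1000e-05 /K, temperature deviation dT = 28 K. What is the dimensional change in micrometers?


dL = L * alpha * dT
= 124.8 * 2.1000e-05 * 28
= 0.0733824 mm
dL_um = 0.0733824 * 1000 = 73.3824 um

73.3824


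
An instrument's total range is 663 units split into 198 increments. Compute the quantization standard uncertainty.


resolution = range / divisions
resolution = 663 / 198 = 3.3484848
u_res = resolution / (2*sqrt(3))
u_res = 3.3484848 / 3.4641016
u_res = 0.9666

0.9666


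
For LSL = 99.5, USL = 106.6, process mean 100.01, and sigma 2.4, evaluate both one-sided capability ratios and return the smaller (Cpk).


Cpu = (USL - mean) / (3*sigma) = (106.6 - 100.01) / (3*2.4) = 0.9153
Cpl = (mean - LSL) / (3*sigma) = (100.01 - 99.5) / (3*2.4) = 0.0708
Cpk = min(Cpu, Cpl) = 0.0708

0.0708


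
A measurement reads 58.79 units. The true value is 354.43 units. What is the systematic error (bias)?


Systematic error = measured - true
= 58.79 - 354.43
= -295.6400

-295.6400


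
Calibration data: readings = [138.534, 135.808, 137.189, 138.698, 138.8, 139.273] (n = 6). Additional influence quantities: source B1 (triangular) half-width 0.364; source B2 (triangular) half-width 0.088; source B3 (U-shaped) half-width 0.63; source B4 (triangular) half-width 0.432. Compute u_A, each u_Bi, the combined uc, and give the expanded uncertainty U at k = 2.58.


mean = (138.534 + 135.808 + 137.189 + 138.698 + 138.8 + 139.273) / 6 = 138.0503333
s = sqrt(sum((x - mean)^2)/(n-1)) = 1.3023266
u_A = s / sqrt(n) = 1.3023266 / sqrt(6) = 0.53167261
u_B1 = 0.364 / sqrt(6) = 0.14860238
u_B2 = 0.088 / sqrt(6) = 0.03592585
u_B3 = 0.63 / sqrt(2) = 0.44547727
u_B4 = 0.432 / sqrt(6) = 0.17636326
uc = sqrt(0.53167261^2 + 0.14860238^2 + 0.03592585^2 + 0.44547727^2 + 0.17636326^2) = 0.73184909
U = k * uc = 2.58 * 0.73184909
U = 1.8882

1.8882


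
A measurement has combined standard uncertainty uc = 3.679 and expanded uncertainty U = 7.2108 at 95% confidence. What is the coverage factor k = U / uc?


k = U / uc
k = 7.2108 / 3.679
k = 1.96

1.96


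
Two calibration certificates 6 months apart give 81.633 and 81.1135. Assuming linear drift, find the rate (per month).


rate = (v2 - v1) / months
= (81.1135 - 81.633) / 6
= -0.5195 / 6
= -0.0866

-0.0866


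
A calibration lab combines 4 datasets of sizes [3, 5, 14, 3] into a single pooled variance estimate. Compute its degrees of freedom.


nu = sum_i (n_i - 1)
nu = ((3 - 1) + (5 - 1) + (14 - 1) + (3 - 1))
nu = 2 + 4 + 13 + 2
nu = 21

21


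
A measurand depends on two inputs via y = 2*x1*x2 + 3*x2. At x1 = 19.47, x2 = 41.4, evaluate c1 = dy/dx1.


y = 2*x1*x2 + 3*x2
dy/dx1 = 2*x2
Evaluate at x2 = 41.4: c1 = 2 * 41.4
c1 = 82.8000

82.8000


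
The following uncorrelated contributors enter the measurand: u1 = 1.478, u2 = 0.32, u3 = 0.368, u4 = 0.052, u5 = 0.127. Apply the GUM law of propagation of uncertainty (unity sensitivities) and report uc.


uc = sqrt(1.478^2 + 0.32^2 + 0.368^2 + 0.052^2 + 0.127^2)
uc = sqrt(2.441141)
uc = 1.5624

1.5624


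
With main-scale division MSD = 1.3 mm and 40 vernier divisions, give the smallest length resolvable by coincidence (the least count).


LC = MSD / n_div
= 1.3 / 40
= 0.0325

0.0325


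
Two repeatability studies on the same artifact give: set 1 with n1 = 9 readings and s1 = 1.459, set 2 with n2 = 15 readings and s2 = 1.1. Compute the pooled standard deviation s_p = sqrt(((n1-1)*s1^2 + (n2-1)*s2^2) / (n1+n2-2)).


s_p = sqrt(((n1-1)*s1^2 + (n2-1)*s2^2) / (n1+n2-2))
numerator = (9-1)*1.459^2 + (15-1)*1.1^2 = 17.029448 + 16.94 = 33.969448
denominator = 9 + 15 - 2 = 22
s_p^2 = 33.969448 / 22 = 1.5440658
s_p = sqrt(1.5440658) = 1.2426

1.2426


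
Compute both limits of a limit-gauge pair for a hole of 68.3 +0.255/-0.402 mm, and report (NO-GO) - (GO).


GO = nominal - lower_tol (smallest hole = maximum material condition)
GO = 68.3 - 0.402 = 67.898
NO-GO = nominal + upper_tol (largest hole = least material condition)
NO-GO = 68.3 + 0.255 = 68.555
spread = NO-GO - GO = 68.555 - 67.898 = 0.6570

0.6570


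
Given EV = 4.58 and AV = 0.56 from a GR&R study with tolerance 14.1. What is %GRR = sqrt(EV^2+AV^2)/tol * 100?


GRR = sqrt(EV^2 + AV^2) = sqrt(4.58^2 + 0.56^2) = 4.6141088
%GRR = GRR / tol * 100 = 4.6141088 / 14.1 * 100
%GRR = 32.7242

32.7242


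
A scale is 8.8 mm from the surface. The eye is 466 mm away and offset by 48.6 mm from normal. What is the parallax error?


error = h * offset / d
= 8.8 * 48.6 / 466
= 0.9178

0.9178


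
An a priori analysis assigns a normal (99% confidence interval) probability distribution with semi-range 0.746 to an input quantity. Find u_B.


u_B = half_width / 2.576
u_B = 0.746 / 2.576
u_B = 0.2896

0.2896


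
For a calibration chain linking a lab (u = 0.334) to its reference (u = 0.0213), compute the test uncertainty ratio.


TUR = u_lab / u_ref
= 0.334 / 0.0213
= 15.6808

15.6808


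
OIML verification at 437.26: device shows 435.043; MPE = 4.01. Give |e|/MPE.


e = indication - reference = 435.043 - 437.26 = -2.2170
|e| = 2.2170
ratio = |e| / MPE = 2.2170 / 4.01
ratio = 0.5529

0.5529


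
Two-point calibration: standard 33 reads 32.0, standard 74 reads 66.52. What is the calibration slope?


slope = (y2 - y1) / (x2 - x1)
= (66.52 - 32.0) / (74 - 33)
= 34.5200 / 41
= 0.8420

0.8420


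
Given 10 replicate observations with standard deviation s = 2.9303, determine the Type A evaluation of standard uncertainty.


u_A = s / sqrt(n)
u_A = 2.9303 / sqrt(10)
u_A = 2.9303 / 3.1622777
u_A = 0.9266

0.9266


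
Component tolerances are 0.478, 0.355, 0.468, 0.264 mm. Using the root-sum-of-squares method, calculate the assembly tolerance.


RSS = sqrt(0.478^2 + 0.355^2 + 0.468^2 + 0.264^2)
= sqrt(0.643229)
= 0.8020

0.8020
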